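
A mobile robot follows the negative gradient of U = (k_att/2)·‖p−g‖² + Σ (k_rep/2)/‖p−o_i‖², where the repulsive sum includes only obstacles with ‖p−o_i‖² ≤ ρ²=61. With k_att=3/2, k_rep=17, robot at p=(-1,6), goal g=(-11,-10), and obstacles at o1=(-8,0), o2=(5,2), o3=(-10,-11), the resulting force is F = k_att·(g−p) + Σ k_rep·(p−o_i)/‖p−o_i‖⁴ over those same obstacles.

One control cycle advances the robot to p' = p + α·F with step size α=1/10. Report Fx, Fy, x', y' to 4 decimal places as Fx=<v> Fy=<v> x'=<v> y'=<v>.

Fx=-15.0377 Fy=-23.9749 x'=-2.5038 y'=3.6025

F_att = 3/2·(g−p) = 3/2·(-10,-16) = (-15.0000,-24.0000)
o1: d²=85 > ρ²=61 → inactive
o2: d²=52 ≤ ρ²=61; F_rep = 17·(-6,4)/52² = (-0.0377,0.0251)
o3: d²=370 > ρ²=61 → inactive
F = F_att + ΣF_rep = (-15.0377,-23.9749)
p' = p + 1/10·F = (-2.5038,3.6025)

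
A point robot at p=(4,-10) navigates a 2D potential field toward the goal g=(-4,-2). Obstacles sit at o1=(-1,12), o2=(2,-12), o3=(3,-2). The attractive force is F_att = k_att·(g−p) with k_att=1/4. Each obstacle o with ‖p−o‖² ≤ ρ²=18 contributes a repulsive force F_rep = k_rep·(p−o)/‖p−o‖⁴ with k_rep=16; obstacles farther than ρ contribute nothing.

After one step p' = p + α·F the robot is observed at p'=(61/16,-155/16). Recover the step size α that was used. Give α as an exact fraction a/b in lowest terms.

α = 1/8

F_att = 1/4·(g−p) = 1/4·(-8,8) = (-2.0000,2.0000)
o1: d²=509 > ρ²=18 → inactive
o2: d²=8 ≤ ρ²=18; F_rep = 16·(2,2)/8² = (0.5000,0.5000)
o3: d²=65 > ρ²=18 → inactive
F = F_att + ΣF_rep = (-1.5000,2.5000)
Δp = p'−p = (-0.1875,0.3125); α = Δx/Fx = (-3/16) / (-3/2) = 1/8
check: Δy/Fy = (5/16) / (5/2) = 1/8 ✓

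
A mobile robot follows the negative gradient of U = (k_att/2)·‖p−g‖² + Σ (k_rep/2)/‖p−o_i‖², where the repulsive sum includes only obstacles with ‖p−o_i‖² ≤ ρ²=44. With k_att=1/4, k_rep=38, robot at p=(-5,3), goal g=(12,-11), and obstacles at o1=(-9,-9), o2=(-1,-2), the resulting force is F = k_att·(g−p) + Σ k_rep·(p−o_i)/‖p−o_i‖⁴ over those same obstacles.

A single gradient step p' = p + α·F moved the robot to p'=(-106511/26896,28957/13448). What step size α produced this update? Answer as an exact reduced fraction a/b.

α = 1/4

F_att = 1/4·(g−p) = 1/4·(17,-14) = (4.2500,-3.5000)
o1: d²=160 > ρ²=44 → inactive
o2: d²=41 ≤ ρ²=44; F_rep = 38·(-4,5)/41² = (-0.0904,0.1130)
F = F_att + ΣF_rep = (4.1596,-3.3870)
Δp = p'−p = (1.0399,-0.8467); α = Δx/Fx = (27969/26896) / (27969/6724) = 1/4
check: Δy/Fy = (-11387/13448) / (-11387/3362) = 1/4 ✓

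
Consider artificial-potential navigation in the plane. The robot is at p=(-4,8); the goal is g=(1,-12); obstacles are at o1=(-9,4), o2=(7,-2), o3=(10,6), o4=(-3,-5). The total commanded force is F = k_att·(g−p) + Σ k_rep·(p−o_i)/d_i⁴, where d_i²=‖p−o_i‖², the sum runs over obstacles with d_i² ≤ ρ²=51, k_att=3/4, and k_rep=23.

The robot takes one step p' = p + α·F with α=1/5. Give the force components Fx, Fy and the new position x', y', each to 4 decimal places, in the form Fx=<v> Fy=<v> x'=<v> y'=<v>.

Fx=3.8184 Fy=-14.9453 x'=-3.2363 y'=5.0109

F_att = 3/4·(g−p) = 3/4·(5,-20) = (3.7500,-15.0000)
o1: d²=41 ≤ ρ²=51; F_rep = 23·(5,4)/41² = (0.0684,0.0547)
o2: d²=221 > ρ²=51 → inactive
o3: d²=200 > ρ²=51 → inactive
o4: d²=170 > ρ²=51 → inactive
F = F_att + ΣF_rep = (3.8184,-14.9453)
p' = p + 1/5·F = (-3.2363,5.0109)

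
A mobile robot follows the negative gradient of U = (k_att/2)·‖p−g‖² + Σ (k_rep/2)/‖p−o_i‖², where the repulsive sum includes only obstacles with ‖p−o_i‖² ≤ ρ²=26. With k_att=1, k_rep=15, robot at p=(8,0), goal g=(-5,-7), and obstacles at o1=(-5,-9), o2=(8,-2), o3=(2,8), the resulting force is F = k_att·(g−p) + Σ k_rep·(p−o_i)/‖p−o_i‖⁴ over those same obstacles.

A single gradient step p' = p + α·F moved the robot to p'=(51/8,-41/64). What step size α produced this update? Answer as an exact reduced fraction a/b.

F_att = 1·(g−p) = 1·(-13,-7) = (-13.0000,-7.0000)
o1: d²=250 > ρ²=26 → inactive
o2: d²=4 ≤ ρ²=26; F_rep = 15·(0,2)/4² = (0.0000,1.8750)
o3: d²=100 > ρ²=26 → inactive
F = F_att + ΣF_rep = (-13.0000,-5.1250)
Δp = p'−p = (-1.6250,-0.6406); α = Δx/Fx = (-13/8) / (-13) = 1/8
check: Δy/Fy = (-41/64) / (-41/8) = 1/8 ✓

α = 1/8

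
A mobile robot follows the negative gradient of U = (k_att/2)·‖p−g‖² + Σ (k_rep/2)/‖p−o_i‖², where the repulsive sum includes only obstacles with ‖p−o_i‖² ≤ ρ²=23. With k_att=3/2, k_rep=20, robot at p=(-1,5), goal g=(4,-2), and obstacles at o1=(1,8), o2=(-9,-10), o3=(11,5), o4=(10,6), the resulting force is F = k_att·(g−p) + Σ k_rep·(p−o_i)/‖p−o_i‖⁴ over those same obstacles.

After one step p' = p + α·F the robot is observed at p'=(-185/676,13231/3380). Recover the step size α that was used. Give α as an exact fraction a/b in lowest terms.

F_att = 3/2·(g−p) = 3/2·(5,-7) = (7.5000,-10.5000)
o1: d²=13 ≤ ρ²=23; F_rep = 20·(-2,-3)/13² = (-0.2367,-0.3550)
o2: d²=289 > ρ²=23 → inactive
o3: d²=144 > ρ²=23 → inactive
o4: d²=122 > ρ²=23 → inactive
F = F_att + ΣF_rep = (7.2633,-10.8550)
Δp = p'−p = (0.7263,-1.0855); α = Δx/Fx = (491/676) / (2455/338) = 1/10
check: Δy/Fy = (-3669/3380) / (-3669/338) = 1/10 ✓

α = 1/10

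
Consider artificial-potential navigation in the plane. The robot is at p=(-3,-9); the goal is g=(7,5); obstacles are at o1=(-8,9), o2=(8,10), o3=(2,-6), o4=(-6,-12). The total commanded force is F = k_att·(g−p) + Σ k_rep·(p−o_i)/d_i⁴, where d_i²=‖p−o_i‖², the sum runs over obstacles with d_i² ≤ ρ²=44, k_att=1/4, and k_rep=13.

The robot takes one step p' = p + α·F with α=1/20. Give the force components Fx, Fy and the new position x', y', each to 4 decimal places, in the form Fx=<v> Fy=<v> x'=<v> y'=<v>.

F_att = 1/4·(g−p) = 1/4·(10,14) = (2.5000,3.5000)
o1: d²=349 > ρ²=44 → inactive
o2: d²=482 > ρ²=44 → inactive
o3: d²=34 ≤ ρ²=44; F_rep = 13·(-5,-3)/34² = (-0.0562,-0.0337)
o4: d²=18 ≤ ρ²=44; F_rep = 13·(3,3)/18² = (0.1204,0.1204)
F = F_att + ΣF_rep = (2.5641,3.5866)
p' = p + 1/20·F = (-2.8718,-8.8207)

Fx=2.5641 Fy=3.5866 x'=-2.8718 y'=-8.8207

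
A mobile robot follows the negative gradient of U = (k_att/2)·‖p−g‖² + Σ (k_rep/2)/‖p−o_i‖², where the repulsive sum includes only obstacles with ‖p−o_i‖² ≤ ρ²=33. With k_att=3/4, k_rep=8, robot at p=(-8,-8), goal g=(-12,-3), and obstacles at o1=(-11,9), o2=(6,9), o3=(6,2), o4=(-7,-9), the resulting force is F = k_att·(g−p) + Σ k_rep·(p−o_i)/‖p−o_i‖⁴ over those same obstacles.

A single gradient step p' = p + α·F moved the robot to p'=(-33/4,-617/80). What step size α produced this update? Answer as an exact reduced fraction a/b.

F_att = 3/4·(g−p) = 3/4·(-4,5) = (-3.0000,3.7500)
o1: d²=298 > ρ²=33 → inactive
o2: d²=485 > ρ²=33 → inactive
o3: d²=296 > ρ²=33 → inactive
o4: d²=2 ≤ ρ²=33; F_rep = 8·(-1,1)/2² = (-2.0000,2.0000)
F = F_att + ΣF_rep = (-5.0000,5.7500)
Δp = p'−p = (-0.2500,0.2875); α = Δx/Fx = (-1/4) / (-5) = 1/20
check: Δy/Fy = (23/80) / (23/4) = 1/20 ✓

α = 1/20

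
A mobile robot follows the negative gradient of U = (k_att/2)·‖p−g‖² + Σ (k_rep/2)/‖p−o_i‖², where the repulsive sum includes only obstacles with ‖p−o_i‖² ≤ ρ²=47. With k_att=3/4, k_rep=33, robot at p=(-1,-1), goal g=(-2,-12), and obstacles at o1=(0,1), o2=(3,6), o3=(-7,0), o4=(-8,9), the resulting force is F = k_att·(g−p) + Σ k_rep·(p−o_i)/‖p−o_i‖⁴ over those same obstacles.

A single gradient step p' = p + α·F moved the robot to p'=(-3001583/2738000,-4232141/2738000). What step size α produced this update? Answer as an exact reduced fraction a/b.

F_att = 3/4·(g−p) = 3/4·(-1,-11) = (-0.7500,-8.2500)
o1: d²=5 ≤ ρ²=47; F_rep = 33·(-1,-2)/5² = (-1.3200,-2.6400)
o2: d²=65 > ρ²=47 → inactive
o3: d²=37 ≤ ρ²=47; F_rep = 33·(6,-1)/37² = (0.1446,-0.0241)
o4: d²=149 > ρ²=47 → inactive
F = F_att + ΣF_rep = (-1.9254,-10.9141)
Δp = p'−p = (-0.0963,-0.5457); α = Δx/Fx = (-263583/2738000) / (-263583/136900) = 1/20
check: Δy/Fy = (-1494141/2738000) / (-1494141/136900) = 1/20 ✓

α = 1/20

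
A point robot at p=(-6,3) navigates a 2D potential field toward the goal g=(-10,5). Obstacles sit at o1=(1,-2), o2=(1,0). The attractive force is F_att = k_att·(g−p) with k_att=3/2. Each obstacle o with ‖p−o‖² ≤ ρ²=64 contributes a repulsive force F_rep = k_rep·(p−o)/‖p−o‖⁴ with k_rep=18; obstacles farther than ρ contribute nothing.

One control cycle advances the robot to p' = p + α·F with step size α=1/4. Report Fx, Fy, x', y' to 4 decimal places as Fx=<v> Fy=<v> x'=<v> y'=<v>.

F_att = 3/2·(g−p) = 3/2·(-4,2) = (-6.0000,3.0000)
o1: d²=74 > ρ²=64 → inactive
o2: d²=58 ≤ ρ²=64; F_rep = 18·(-7,3)/58² = (-0.0375,0.0161)
F = F_att + ΣF_rep = (-6.0375,3.0161)
p' = p + 1/4·F = (-7.5094,3.7540)

Fx=-6.0375 Fy=3.0161 x'=-7.5094 y'=3.7540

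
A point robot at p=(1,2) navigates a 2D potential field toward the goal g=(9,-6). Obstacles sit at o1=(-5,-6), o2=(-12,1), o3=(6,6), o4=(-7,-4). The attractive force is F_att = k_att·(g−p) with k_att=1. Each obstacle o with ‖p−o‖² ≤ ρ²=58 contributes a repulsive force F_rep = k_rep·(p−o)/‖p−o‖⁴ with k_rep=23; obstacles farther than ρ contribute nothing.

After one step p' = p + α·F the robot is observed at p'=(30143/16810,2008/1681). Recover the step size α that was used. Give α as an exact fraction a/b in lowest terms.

α = 1/10

F_att = 1·(g−p) = 1·(8,-8) = (8.0000,-8.0000)
o1: d²=100 > ρ²=58 → inactive
o2: d²=170 > ρ²=58 → inactive
o3: d²=41 ≤ ρ²=58; F_rep = 23·(-5,-4)/41² = (-0.0684,-0.0547)
o4: d²=100 > ρ²=58 → inactive
F = F_att + ΣF_rep = (7.9316,-8.0547)
Δp = p'−p = (0.7932,-0.8055); α = Δx/Fx = (13333/16810) / (13333/1681) = 1/10
check: Δy/Fy = (-1354/1681) / (-13540/1681) = 1/10 ✓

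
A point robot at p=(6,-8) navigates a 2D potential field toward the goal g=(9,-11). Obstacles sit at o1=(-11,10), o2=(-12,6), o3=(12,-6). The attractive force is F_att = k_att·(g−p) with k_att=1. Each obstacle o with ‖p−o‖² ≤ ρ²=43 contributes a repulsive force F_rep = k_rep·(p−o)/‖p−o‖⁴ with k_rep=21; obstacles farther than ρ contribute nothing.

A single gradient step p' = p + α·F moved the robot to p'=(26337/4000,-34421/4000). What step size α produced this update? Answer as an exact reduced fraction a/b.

α = 1/5

F_att = 1·(g−p) = 1·(3,-3) = (3.0000,-3.0000)
o1: d²=613 > ρ²=43 → inactive
o2: d²=520 > ρ²=43 → inactive
o3: d²=40 ≤ ρ²=43; F_rep = 21·(-6,-2)/40² = (-0.0788,-0.0262)
F = F_att + ΣF_rep = (2.9213,-3.0263)
Δp = p'−p = (0.5843,-0.6052); α = Δx/Fx = (2337/4000) / (2337/800) = 1/5
check: Δy/Fy = (-2421/4000) / (-2421/800) = 1/5 ✓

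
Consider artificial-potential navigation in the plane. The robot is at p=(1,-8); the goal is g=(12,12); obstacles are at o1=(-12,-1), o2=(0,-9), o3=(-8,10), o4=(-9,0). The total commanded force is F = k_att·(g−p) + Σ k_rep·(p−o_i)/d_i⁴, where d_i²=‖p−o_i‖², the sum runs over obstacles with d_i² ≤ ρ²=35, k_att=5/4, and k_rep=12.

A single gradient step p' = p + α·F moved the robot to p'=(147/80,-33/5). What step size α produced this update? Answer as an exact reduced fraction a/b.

F_att = 5/4·(g−p) = 5/4·(11,20) = (13.7500,25.0000)
o1: d²=218 > ρ²=35 → inactive
o2: d²=2 ≤ ρ²=35; F_rep = 12·(1,1)/2² = (3.0000,3.0000)
o3: d²=405 > ρ²=35 → inactive
o4: d²=164 > ρ²=35 → inactive
F = F_att + ΣF_rep = (16.7500,28.0000)
Δp = p'−p = (0.8375,1.4000); α = Δx/Fx = (67/80) / (67/4) = 1/20
check: Δy/Fy = (7/5) / (28) = 1/20 ✓

α = 1/20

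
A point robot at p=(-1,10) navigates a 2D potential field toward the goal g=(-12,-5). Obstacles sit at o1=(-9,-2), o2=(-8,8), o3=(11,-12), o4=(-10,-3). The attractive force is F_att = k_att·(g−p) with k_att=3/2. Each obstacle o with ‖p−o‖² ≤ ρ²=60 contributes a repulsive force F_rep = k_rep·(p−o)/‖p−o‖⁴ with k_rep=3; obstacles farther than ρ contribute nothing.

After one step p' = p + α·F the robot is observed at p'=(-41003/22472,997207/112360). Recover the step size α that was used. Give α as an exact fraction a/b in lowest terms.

α = 1/20

F_att = 3/2·(g−p) = 3/2·(-11,-15) = (-16.5000,-22.5000)
o1: d²=208 > ρ²=60 → inactive
o2: d²=53 ≤ ρ²=60; F_rep = 3·(7,2)/53² = (0.0075,0.0021)
o3: d²=628 > ρ²=60 → inactive
o4: d²=250 > ρ²=60 → inactive
F = F_att + ΣF_rep = (-16.4925,-22.4979)
Δp = p'−p = (-0.8246,-1.1249); α = Δx/Fx = (-18531/22472) / (-92655/5618) = 1/20
check: Δy/Fy = (-126393/112360) / (-126393/5618) = 1/20 ✓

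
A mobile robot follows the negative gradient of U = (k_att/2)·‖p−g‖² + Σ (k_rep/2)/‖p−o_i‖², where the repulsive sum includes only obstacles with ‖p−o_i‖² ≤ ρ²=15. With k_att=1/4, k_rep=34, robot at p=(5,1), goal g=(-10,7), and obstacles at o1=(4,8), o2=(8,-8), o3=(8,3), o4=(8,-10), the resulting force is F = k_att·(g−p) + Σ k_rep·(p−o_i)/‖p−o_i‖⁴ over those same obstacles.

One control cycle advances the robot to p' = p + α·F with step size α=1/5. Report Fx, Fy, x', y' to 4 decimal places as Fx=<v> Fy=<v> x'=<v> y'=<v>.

F_att = 1/4·(g−p) = 1/4·(-15,6) = (-3.7500,1.5000)
o1: d²=50 > ρ²=15 → inactive
o2: d²=90 > ρ²=15 → inactive
o3: d²=13 ≤ ρ²=15; F_rep = 34·(-3,-2)/13² = (-0.6036,-0.4024)
o4: d²=130 > ρ²=15 → inactive
F = F_att + ΣF_rep = (-4.3536,1.0976)
p' = p + 1/5·F = (4.1293,1.2195)

Fx=-4.3536 Fy=1.0976 x'=4.1293 y'=1.2195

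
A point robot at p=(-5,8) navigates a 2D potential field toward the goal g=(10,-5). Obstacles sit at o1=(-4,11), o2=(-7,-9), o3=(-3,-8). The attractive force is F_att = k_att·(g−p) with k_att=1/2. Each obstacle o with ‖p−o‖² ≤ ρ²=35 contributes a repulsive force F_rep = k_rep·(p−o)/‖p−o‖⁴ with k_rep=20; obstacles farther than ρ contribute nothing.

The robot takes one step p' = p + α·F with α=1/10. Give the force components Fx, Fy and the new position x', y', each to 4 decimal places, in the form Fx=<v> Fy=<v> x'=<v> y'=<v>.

F_att = 1/2·(g−p) = 1/2·(15,-13) = (7.5000,-6.5000)
o1: d²=10 ≤ ρ²=35; F_rep = 20·(-1,-3)/10² = (-0.2000,-0.6000)
o2: d²=293 > ρ²=35 → inactive
o3: d²=260 > ρ²=35 → inactive
F = F_att + ΣF_rep = (7.3000,-7.1000)
p' = p + 1/10·F = (-4.2700,7.2900)

Fx=7.3000 Fy=-7.1000 x'=-4.2700 y'=7.2900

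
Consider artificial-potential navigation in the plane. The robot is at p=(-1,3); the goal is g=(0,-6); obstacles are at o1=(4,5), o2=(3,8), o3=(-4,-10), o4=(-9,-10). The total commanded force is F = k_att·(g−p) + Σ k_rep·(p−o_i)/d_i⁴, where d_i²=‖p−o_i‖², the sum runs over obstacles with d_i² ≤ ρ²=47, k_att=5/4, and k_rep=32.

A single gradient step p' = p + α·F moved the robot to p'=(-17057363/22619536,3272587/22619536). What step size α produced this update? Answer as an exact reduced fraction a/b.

α = 1/4

F_att = 5/4·(g−p) = 5/4·(1,-9) = (1.2500,-11.2500)
o1: d²=29 ≤ ρ²=47; F_rep = 32·(-5,-2)/29² = (-0.1902,-0.0761)
o2: d²=41 ≤ ρ²=47; F_rep = 32·(-4,-5)/41² = (-0.0761,-0.0952)
o3: d²=178 > ρ²=47 → inactive
o4: d²=233 > ρ²=47 → inactive
F = F_att + ΣF_rep = (0.9836,-11.4213)
Δp = p'−p = (0.2459,-2.8553); α = Δx/Fx = (5562173/22619536) / (5562173/5654884) = 1/4
check: Δy/Fy = (-64586021/22619536) / (-64586021/5654884) = 1/4 ✓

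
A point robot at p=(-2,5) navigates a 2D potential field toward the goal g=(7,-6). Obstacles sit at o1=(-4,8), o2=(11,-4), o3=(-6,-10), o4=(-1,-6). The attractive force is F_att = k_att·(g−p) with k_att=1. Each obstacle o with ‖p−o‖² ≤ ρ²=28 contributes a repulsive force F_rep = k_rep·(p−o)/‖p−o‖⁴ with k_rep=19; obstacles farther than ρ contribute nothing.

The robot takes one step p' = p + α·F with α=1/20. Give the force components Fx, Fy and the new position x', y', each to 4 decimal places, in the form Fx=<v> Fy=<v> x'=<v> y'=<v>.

F_att = 1·(g−p) = 1·(9,-11) = (9.0000,-11.0000)
o1: d²=13 ≤ ρ²=28; F_rep = 19·(2,-3)/13² = (0.2249,-0.3373)
o2: d²=250 > ρ²=28 → inactive
o3: d²=241 > ρ²=28 → inactive
o4: d²=122 > ρ²=28 → inactive
F = F_att + ΣF_rep = (9.2249,-11.3373)
p' = p + 1/20·F = (-1.5388,4.4331)

Fx=9.2249 Fy=-11.3373 x'=-1.5388 y'=4.4331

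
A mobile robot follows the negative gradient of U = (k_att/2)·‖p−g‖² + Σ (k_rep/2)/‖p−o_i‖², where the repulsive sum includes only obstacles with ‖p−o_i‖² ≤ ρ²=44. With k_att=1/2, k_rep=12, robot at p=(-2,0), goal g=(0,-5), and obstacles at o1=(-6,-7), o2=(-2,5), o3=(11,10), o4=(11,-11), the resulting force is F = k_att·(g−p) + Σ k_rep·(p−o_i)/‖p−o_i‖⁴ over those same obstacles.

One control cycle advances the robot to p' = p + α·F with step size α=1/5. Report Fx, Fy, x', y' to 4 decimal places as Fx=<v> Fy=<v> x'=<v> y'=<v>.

Fx=1.0000 Fy=-2.5960 x'=-1.8000 y'=-0.5192

F_att = 1/2·(g−p) = 1/2·(2,-5) = (1.0000,-2.5000)
o1: d²=65 > ρ²=44 → inactive
o2: d²=25 ≤ ρ²=44; F_rep = 12·(0,-5)/25² = (0.0000,-0.0960)
o3: d²=269 > ρ²=44 → inactive
o4: d²=290 > ρ²=44 → inactive
F = F_att + ΣF_rep = (1.0000,-2.5960)
p' = p + 1/5·F = (-1.8000,-0.5192)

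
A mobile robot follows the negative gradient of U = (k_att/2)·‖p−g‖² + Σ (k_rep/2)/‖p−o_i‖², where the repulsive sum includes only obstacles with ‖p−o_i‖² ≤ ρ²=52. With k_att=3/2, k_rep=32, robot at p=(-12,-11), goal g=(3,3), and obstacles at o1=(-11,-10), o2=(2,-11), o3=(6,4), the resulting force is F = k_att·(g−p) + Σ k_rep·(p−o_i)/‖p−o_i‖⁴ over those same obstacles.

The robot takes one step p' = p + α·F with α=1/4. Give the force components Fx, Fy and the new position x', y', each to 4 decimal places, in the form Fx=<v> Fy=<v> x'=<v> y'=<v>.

Fx=14.5000 Fy=13.0000 x'=-8.3750 y'=-7.7500

F_att = 3/2·(g−p) = 3/2·(15,14) = (22.5000,21.0000)
o1: d²=2 ≤ ρ²=52; F_rep = 32·(-1,-1)/2² = (-8.0000,-8.0000)
o2: d²=196 > ρ²=52 → inactive
o3: d²=549 > ρ²=52 → inactive
F = F_att + ΣF_rep = (14.5000,13.0000)
p' = p + 1/4·F = (-8.3750,-7.7500)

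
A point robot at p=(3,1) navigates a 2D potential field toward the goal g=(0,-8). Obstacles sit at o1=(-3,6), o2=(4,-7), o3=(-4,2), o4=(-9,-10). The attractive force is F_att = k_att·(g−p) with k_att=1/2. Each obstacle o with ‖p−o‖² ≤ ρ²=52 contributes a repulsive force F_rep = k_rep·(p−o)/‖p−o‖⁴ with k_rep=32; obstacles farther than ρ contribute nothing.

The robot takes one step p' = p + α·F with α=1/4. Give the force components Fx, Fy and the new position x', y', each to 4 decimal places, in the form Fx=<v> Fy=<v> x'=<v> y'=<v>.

Fx=-1.4104 Fy=-4.5128 x'=2.6474 y'=-0.1282

F_att = 1/2·(g−p) = 1/2·(-3,-9) = (-1.5000,-4.5000)
o1: d²=61 > ρ²=52 → inactive
o2: d²=65 > ρ²=52 → inactive
o3: d²=50 ≤ ρ²=52; F_rep = 32·(7,-1)/50² = (0.0896,-0.0128)
o4: d²=265 > ρ²=52 → inactive
F = F_att + ΣF_rep = (-1.4104,-4.5128)
p' = p + 1/4·F = (2.6474,-0.1282)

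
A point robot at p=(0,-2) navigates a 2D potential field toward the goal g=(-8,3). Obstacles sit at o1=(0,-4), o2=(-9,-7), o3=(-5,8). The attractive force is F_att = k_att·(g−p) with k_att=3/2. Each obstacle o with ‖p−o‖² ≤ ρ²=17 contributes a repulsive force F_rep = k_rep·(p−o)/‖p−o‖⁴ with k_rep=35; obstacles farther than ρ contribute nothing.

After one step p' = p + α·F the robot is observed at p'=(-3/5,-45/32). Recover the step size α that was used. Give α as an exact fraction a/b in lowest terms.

F_att = 3/2·(g−p) = 3/2·(-8,5) = (-12.0000,7.5000)
o1: d²=4 ≤ ρ²=17; F_rep = 35·(0,2)/4² = (0.0000,4.3750)
o2: d²=106 > ρ²=17 → inactive
o3: d²=125 > ρ²=17 → inactive
F = F_att + ΣF_rep = (-12.0000,11.8750)
Δp = p'−p = (-0.6000,0.5938); α = Δx/Fx = (-3/5) / (-12) = 1/20
check: Δy/Fy = (19/32) / (95/8) = 1/20 ✓

α = 1/20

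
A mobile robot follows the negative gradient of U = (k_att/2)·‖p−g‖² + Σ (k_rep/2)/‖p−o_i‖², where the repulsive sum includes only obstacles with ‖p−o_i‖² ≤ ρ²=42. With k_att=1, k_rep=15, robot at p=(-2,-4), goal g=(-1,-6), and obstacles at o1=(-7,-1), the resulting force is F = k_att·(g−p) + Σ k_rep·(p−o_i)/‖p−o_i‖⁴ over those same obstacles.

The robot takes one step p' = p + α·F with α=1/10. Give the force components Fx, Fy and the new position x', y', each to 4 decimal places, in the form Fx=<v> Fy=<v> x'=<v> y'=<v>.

F_att = 1·(g−p) = 1·(1,-2) = (1.0000,-2.0000)
o1: d²=34 ≤ ρ²=42; F_rep = 15·(5,-3)/34² = (0.0649,-0.0389)
F = F_att + ΣF_rep = (1.0649,-2.0389)
p' = p + 1/10·F = (-1.8935,-4.2039)

Fx=1.0649 Fy=-2.0389 x'=-1.8935 y'=-4.2039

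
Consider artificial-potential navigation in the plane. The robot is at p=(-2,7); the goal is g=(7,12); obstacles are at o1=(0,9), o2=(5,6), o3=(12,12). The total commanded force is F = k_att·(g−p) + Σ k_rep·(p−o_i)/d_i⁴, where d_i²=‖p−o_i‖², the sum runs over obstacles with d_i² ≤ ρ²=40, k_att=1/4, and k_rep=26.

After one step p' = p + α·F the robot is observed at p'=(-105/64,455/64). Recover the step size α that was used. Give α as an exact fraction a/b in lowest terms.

α = 1/4

F_att = 1/4·(g−p) = 1/4·(9,5) = (2.2500,1.2500)
o1: d²=8 ≤ ρ²=40; F_rep = 26·(-2,-2)/8² = (-0.8125,-0.8125)
o2: d²=50 > ρ²=40 → inactive
o3: d²=221 > ρ²=40 → inactive
F = F_att + ΣF_rep = (1.4375,0.4375)
Δp = p'−p = (0.3594,0.1094); α = Δx/Fx = (23/64) / (23/16) = 1/4
check: Δy/Fy = (7/64) / (7/16) = 1/4 ✓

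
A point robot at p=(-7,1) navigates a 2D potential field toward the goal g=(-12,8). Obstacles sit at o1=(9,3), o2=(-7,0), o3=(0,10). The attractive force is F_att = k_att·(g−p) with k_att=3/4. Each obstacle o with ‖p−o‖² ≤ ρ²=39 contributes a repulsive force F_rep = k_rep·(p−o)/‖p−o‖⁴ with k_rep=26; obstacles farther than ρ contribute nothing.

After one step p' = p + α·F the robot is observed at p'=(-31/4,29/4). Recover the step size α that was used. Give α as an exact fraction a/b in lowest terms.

F_att = 3/4·(g−p) = 3/4·(-5,7) = (-3.7500,5.2500)
o1: d²=260 > ρ²=39 → inactive
o2: d²=1 ≤ ρ²=39; F_rep = 26·(0,1)/1² = (0.0000,26.0000)
o3: d²=130 > ρ²=39 → inactive
F = F_att + ΣF_rep = (-3.7500,31.2500)
Δp = p'−p = (-0.7500,6.2500); α = Δx/Fx = (-3/4) / (-15/4) = 1/5
check: Δy/Fy = (25/4) / (125/4) = 1/5 ✓

α = 1/5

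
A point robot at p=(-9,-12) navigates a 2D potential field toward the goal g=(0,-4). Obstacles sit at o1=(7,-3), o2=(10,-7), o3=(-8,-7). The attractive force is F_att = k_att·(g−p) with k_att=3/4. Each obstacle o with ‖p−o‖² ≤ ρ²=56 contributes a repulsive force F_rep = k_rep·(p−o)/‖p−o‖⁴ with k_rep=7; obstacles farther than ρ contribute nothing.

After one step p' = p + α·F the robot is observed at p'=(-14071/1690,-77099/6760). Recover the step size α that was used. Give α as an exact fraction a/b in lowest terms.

F_att = 3/4·(g−p) = 3/4·(9,8) = (6.7500,6.0000)
o1: d²=337 > ρ²=56 → inactive
o2: d²=386 > ρ²=56 → inactive
o3: d²=26 ≤ ρ²=56; F_rep = 7·(-1,-5)/26² = (-0.0104,-0.0518)
F = F_att + ΣF_rep = (6.7396,5.9482)
Δp = p'−p = (0.6740,0.5948); α = Δx/Fx = (1139/1690) / (1139/169) = 1/10
check: Δy/Fy = (4021/6760) / (4021/676) = 1/10 ✓

α = 1/10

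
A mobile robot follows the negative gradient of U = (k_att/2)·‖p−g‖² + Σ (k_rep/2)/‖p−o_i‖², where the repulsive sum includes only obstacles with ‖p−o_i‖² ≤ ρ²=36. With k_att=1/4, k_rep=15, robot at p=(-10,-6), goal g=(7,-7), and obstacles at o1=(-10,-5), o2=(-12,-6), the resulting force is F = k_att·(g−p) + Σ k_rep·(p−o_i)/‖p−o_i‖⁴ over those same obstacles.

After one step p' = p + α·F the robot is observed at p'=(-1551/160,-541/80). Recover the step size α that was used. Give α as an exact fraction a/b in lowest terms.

α = 1/20

F_att = 1/4·(g−p) = 1/4·(17,-1) = (4.2500,-0.2500)
o1: d²=1 ≤ ρ²=36; F_rep = 15·(0,-1)/1² = (0.0000,-15.0000)
o2: d²=4 ≤ ρ²=36; F_rep = 15·(2,0)/4² = (1.8750,0.0000)
F = F_att + ΣF_rep = (6.1250,-15.2500)
Δp = p'−p = (0.3063,-0.7625); α = Δx/Fx = (49/160) / (49/8) = 1/20
check: Δy/Fy = (-61/80) / (-61/4) = 1/20 ✓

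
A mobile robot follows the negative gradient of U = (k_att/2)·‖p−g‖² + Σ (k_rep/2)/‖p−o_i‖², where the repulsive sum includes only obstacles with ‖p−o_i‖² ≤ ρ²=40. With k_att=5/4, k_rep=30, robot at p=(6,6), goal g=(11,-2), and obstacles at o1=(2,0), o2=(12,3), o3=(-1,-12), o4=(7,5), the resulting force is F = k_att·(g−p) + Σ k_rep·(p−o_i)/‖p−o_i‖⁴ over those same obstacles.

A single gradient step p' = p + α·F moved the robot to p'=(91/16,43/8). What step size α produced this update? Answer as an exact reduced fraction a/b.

α = 1/4

F_att = 5/4·(g−p) = 5/4·(5,-8) = (6.2500,-10.0000)
o1: d²=52 > ρ²=40 → inactive
o2: d²=45 > ρ²=40 → inactive
o3: d²=373 > ρ²=40 → inactive
o4: d²=2 ≤ ρ²=40; F_rep = 30·(-1,1)/2² = (-7.5000,7.5000)
F = F_att + ΣF_rep = (-1.2500,-2.5000)
Δp = p'−p = (-0.3125,-0.6250); α = Δx/Fx = (-5/16) / (-5/4) = 1/4
check: Δy/Fy = (-5/8) / (-5/2) = 1/4 ✓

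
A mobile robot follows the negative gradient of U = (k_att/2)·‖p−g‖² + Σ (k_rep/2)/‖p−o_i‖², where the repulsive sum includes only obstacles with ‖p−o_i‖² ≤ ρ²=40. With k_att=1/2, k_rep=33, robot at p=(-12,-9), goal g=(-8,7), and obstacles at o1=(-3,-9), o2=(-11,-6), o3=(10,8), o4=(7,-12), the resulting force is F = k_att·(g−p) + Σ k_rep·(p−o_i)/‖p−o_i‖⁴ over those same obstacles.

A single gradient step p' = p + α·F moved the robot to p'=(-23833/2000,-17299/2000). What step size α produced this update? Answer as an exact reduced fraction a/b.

F_att = 1/2·(g−p) = 1/2·(4,16) = (2.0000,8.0000)
o1: d²=81 > ρ²=40 → inactive
o2: d²=10 ≤ ρ²=40; F_rep = 33·(-1,-3)/10² = (-0.3300,-0.9900)
o3: d²=773 > ρ²=40 → inactive
o4: d²=370 > ρ²=40 → inactive
F = F_att + ΣF_rep = (1.6700,7.0100)
Δp = p'−p = (0.0835,0.3505); α = Δx/Fx = (167/2000) / (167/100) = 1/20
check: Δy/Fy = (701/2000) / (701/100) = 1/20 ✓

α = 1/20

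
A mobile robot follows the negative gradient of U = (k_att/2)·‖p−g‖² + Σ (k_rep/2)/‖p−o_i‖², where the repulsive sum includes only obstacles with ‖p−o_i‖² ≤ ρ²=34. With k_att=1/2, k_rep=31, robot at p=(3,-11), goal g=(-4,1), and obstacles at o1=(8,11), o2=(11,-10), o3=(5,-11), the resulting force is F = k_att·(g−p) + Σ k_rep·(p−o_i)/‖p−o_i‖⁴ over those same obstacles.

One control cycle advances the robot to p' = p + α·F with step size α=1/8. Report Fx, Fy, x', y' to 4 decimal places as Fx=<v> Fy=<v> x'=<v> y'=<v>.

F_att = 1/2·(g−p) = 1/2·(-7,12) = (-3.5000,6.0000)
o1: d²=509 > ρ²=34 → inactive
o2: d²=65 > ρ²=34 → inactive
o3: d²=4 ≤ ρ²=34; F_rep = 31·(-2,0)/4² = (-3.8750,0.0000)
F = F_att + ΣF_rep = (-7.3750,6.0000)
p' = p + 1/8·F = (2.0781,-10.2500)

Fx=-7.3750 Fy=6.0000 x'=2.0781 y'=-10.2500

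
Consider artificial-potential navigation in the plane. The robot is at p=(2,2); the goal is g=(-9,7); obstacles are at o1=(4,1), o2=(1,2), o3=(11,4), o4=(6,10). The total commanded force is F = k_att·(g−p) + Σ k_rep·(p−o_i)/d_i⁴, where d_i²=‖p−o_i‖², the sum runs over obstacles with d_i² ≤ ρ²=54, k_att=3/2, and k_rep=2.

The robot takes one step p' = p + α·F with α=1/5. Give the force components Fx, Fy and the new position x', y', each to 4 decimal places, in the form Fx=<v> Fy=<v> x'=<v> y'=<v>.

F_att = 3/2·(g−p) = 3/2·(-11,5) = (-16.5000,7.5000)
o1: d²=5 ≤ ρ²=54; F_rep = 2·(-2,1)/5² = (-0.1600,0.0800)
o2: d²=1 ≤ ρ²=54; F_rep = 2·(1,0)/1² = (2.0000,0.0000)
o3: d²=85 > ρ²=54 → inactive
o4: d²=80 > ρ²=54 → inactive
F = F_att + ΣF_rep = (-14.6600,7.5800)
p' = p + 1/5·F = (-0.9320,3.5160)

Fx=-14.6600 Fy=7.5800 x'=-0.9320 y'=3.5160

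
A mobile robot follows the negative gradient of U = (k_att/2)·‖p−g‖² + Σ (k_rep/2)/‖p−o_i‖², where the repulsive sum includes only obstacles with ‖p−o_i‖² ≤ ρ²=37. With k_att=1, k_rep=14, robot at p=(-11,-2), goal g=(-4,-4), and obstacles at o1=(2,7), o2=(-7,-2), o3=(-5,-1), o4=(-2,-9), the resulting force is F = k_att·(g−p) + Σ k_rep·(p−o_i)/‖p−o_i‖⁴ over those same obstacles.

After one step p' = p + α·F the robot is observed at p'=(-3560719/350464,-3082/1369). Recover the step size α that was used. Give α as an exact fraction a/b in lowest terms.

F_att = 1·(g−p) = 1·(7,-2) = (7.0000,-2.0000)
o1: d²=250 > ρ²=37 → inactive
o2: d²=16 ≤ ρ²=37; F_rep = 14·(-4,0)/16² = (-0.2188,0.0000)
o3: d²=37 ≤ ρ²=37; F_rep = 14·(-6,-1)/37² = (-0.0614,-0.0102)
o4: d²=130 > ρ²=37 → inactive
F = F_att + ΣF_rep = (6.7199,-2.0102)
Δp = p'−p = (0.8400,-0.2513); α = Δx/Fx = (294385/350464) / (294385/43808) = 1/8
check: Δy/Fy = (-344/1369) / (-2752/1369) = 1/8 ✓

α = 1/8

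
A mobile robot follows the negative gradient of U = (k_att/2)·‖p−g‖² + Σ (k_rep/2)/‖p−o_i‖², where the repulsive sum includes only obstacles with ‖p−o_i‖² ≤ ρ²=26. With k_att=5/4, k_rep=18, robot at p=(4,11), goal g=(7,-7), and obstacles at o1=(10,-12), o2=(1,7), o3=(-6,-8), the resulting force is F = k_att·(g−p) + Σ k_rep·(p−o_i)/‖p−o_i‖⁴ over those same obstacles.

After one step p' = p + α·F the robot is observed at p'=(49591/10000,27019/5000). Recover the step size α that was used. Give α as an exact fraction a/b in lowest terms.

α = 1/4

F_att = 5/4·(g−p) = 5/4·(3,-18) = (3.7500,-22.5000)
o1: d²=565 > ρ²=26 → inactive
o2: d²=25 ≤ ρ²=26; F_rep = 18·(3,4)/25² = (0.0864,0.1152)
o3: d²=461 > ρ²=26 → inactive
F = F_att + ΣF_rep = (3.8364,-22.3848)
Δp = p'−p = (0.9591,-5.5962); α = Δx/Fx = (9591/10000) / (9591/2500) = 1/4
check: Δy/Fy = (-27981/5000) / (-27981/1250) = 1/4 ✓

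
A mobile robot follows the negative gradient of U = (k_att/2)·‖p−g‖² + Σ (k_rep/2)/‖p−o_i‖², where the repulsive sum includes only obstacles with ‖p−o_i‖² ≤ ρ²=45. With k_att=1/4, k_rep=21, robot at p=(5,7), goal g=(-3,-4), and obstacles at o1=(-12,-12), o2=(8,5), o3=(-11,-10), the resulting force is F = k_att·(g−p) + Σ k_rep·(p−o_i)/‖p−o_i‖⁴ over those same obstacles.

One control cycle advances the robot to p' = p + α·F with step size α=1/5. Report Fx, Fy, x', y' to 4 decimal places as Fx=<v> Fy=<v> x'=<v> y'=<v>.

Fx=-2.3728 Fy=-2.5015 x'=4.5254 y'=6.4997

F_att = 1/4·(g−p) = 1/4·(-8,-11) = (-2.0000,-2.7500)
o1: d²=650 > ρ²=45 → inactive
o2: d²=13 ≤ ρ²=45; F_rep = 21·(-3,2)/13² = (-0.3728,0.2485)
o3: d²=545 > ρ²=45 → inactive
F = F_att + ΣF_rep = (-2.3728,-2.5015)
p' = p + 1/5·F = (4.5254,6.4997)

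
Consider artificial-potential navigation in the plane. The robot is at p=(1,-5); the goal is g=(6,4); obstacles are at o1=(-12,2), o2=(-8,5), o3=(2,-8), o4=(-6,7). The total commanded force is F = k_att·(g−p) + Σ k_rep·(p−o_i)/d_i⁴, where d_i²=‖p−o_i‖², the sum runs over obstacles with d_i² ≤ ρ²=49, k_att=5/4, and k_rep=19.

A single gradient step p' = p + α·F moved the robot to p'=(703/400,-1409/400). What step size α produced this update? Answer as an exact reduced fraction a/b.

F_att = 5/4·(g−p) = 5/4·(5,9) = (6.2500,11.2500)
o1: d²=218 > ρ²=49 → inactive
o2: d²=181 > ρ²=49 → inactive
o3: d²=10 ≤ ρ²=49; F_rep = 19·(-1,3)/10² = (-0.1900,0.5700)
o4: d²=193 > ρ²=49 → inactive
F = F_att + ΣF_rep = (6.0600,11.8200)
Δp = p'−p = (0.7575,1.4775); α = Δx/Fx = (303/400) / (303/50) = 1/8
check: Δy/Fy = (591/400) / (591/50) = 1/8 ✓

α = 1/8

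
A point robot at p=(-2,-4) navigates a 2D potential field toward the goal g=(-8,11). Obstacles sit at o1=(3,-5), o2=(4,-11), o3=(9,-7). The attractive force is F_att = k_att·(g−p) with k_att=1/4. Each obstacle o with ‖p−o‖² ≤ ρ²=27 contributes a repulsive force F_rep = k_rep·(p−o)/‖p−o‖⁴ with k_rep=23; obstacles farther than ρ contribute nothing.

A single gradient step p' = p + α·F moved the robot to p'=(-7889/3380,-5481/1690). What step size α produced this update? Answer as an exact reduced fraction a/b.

α = 1/5

F_att = 1/4·(g−p) = 1/4·(-6,15) = (-1.5000,3.7500)
o1: d²=26 ≤ ρ²=27; F_rep = 23·(-5,1)/26² = (-0.1701,0.0340)
o2: d²=85 > ρ²=27 → inactive
o3: d²=130 > ρ²=27 → inactive
F = F_att + ΣF_rep = (-1.6701,3.7840)
Δp = p'−p = (-0.3340,0.7568); α = Δx/Fx = (-1129/3380) / (-1129/676) = 1/5
check: Δy/Fy = (1279/1690) / (1279/338) = 1/5 ✓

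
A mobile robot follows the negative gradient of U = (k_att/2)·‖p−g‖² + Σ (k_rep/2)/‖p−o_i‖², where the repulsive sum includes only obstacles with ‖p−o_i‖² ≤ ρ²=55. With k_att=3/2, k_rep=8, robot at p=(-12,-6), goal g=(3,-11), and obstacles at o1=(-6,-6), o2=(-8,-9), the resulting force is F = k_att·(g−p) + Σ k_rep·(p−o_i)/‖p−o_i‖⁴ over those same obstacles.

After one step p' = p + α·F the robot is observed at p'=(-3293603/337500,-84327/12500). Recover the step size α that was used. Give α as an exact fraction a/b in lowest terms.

F_att = 3/2·(g−p) = 3/2·(15,-5) = (22.5000,-7.5000)
o1: d²=36 ≤ ρ²=55; F_rep = 8·(-6,0)/36² = (-0.0370,0.0000)
o2: d²=25 ≤ ρ²=55; F_rep = 8·(-4,3)/25² = (-0.0512,0.0384)
F = F_att + ΣF_rep = (22.4118,-7.4616)
Δp = p'−p = (2.2412,-0.7462); α = Δx/Fx = (756397/337500) / (756397/33750) = 1/10
check: Δy/Fy = (-9327/12500) / (-9327/1250) = 1/10 ✓

α = 1/10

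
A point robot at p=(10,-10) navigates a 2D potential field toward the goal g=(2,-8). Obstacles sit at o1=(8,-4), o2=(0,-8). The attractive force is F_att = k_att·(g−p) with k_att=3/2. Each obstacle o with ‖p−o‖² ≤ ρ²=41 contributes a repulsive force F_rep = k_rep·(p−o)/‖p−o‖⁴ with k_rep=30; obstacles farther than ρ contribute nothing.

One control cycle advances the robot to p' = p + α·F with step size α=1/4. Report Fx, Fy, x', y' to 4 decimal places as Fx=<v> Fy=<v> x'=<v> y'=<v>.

Fx=-11.9625 Fy=2.8875 x'=7.0094 y'=-9.2781

F_att = 3/2·(g−p) = 3/2·(-8,2) = (-12.0000,3.0000)
o1: d²=40 ≤ ρ²=41; F_rep = 30·(2,-6)/40² = (0.0375,-0.1125)
o2: d²=104 > ρ²=41 → inactive
F = F_att + ΣF_rep = (-11.9625,2.8875)
p' = p + 1/4·F = (7.0094,-9.2781)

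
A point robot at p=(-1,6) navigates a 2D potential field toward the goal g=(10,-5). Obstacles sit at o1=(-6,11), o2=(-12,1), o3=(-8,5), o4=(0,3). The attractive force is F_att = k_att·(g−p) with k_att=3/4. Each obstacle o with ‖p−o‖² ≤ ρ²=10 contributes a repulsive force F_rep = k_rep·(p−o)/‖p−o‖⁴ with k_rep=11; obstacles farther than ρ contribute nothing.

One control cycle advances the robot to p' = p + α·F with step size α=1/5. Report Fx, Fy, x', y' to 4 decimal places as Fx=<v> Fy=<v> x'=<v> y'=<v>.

F_att = 3/4·(g−p) = 3/4·(11,-11) = (8.2500,-8.2500)
o1: d²=50 > ρ²=10 → inactive
o2: d²=146 > ρ²=10 → inactive
o3: d²=50 > ρ²=10 → inactive
o4: d²=10 ≤ ρ²=10; F_rep = 11·(-1,3)/10² = (-0.1100,0.3300)
F = F_att + ΣF_rep = (8.1400,-7.9200)
p' = p + 1/5·F = (0.6280,4.4160)

Fx=8.1400 Fy=-7.9200 x'=0.6280 y'=4.4160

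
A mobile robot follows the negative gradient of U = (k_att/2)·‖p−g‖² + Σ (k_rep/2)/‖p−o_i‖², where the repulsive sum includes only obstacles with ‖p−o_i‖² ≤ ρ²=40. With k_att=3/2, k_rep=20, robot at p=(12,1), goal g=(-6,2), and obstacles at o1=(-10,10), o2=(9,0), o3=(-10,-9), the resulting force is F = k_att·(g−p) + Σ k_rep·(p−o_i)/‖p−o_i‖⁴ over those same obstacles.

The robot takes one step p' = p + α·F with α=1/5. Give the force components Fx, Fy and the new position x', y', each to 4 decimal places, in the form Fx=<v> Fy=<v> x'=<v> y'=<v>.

Fx=-26.4000 Fy=1.7000 x'=6.7200 y'=1.3400

F_att = 3/2·(g−p) = 3/2·(-18,1) = (-27.0000,1.5000)
o1: d²=565 > ρ²=40 → inactive
o2: d²=10 ≤ ρ²=40; F_rep = 20·(3,1)/10² = (0.6000,0.2000)
o3: d²=584 > ρ²=40 → inactive
F = F_att + ΣF_rep = (-26.4000,1.7000)
p' = p + 1/5·F = (6.7200,1.3400)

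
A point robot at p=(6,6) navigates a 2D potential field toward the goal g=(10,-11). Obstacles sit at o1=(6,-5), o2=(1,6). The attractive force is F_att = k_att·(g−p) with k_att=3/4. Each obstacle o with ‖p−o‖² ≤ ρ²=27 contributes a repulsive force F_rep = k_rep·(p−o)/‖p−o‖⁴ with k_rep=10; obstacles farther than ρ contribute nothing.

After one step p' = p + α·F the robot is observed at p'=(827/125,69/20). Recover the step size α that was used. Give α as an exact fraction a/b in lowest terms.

α = 1/5

F_att = 3/4·(g−p) = 3/4·(4,-17) = (3.0000,-12.7500)
o1: d²=121 > ρ²=27 → inactive
o2: d²=25 ≤ ρ²=27; F_rep = 10·(5,0)/25² = (0.0800,0.0000)
F = F_att + ΣF_rep = (3.0800,-12.7500)
Δp = p'−p = (0.6160,-2.5500); α = Δx/Fx = (77/125) / (77/25) = 1/5
check: Δy/Fy = (-51/20) / (-51/4) = 1/5 ✓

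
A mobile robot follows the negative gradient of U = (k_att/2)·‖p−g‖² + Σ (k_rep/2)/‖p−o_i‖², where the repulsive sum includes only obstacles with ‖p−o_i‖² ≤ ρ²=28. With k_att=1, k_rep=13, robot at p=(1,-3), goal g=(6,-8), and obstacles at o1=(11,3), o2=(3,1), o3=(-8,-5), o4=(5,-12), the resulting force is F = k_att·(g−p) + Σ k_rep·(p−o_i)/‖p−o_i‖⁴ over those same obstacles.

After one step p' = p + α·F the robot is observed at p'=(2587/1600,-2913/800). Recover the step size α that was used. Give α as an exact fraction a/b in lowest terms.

F_att = 1·(g−p) = 1·(5,-5) = (5.0000,-5.0000)
o1: d²=136 > ρ²=28 → inactive
o2: d²=20 ≤ ρ²=28; F_rep = 13·(-2,-4)/20² = (-0.0650,-0.1300)
o3: d²=85 > ρ²=28 → inactive
o4: d²=97 > ρ²=28 → inactive
F = F_att + ΣF_rep = (4.9350,-5.1300)
Δp = p'−p = (0.6169,-0.6412); α = Δx/Fx = (987/1600) / (987/200) = 1/8
check: Δy/Fy = (-513/800) / (-513/100) = 1/8 ✓

α = 1/8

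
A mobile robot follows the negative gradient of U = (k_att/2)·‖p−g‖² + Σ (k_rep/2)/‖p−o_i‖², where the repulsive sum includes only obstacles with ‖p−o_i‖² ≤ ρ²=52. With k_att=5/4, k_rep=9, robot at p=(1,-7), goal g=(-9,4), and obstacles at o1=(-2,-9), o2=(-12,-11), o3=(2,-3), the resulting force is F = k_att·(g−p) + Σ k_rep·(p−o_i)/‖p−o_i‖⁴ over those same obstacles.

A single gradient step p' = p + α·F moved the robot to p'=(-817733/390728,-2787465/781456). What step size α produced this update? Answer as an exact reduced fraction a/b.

α = 1/4

F_att = 5/4·(g−p) = 5/4·(-10,11) = (-12.5000,13.7500)
o1: d²=13 ≤ ρ²=52; F_rep = 9·(3,2)/13² = (0.1598,0.1065)
o2: d²=185 > ρ²=52 → inactive
o3: d²=17 ≤ ρ²=52; F_rep = 9·(-1,-4)/17² = (-0.0311,-0.1246)
F = F_att + ΣF_rep = (-12.3714,13.7319)
Δp = p'−p = (-3.0928,3.4330); α = Δx/Fx = (-1208461/390728) / (-1208461/97682) = 1/4
check: Δy/Fy = (2682727/781456) / (2682727/195364) = 1/4 ✓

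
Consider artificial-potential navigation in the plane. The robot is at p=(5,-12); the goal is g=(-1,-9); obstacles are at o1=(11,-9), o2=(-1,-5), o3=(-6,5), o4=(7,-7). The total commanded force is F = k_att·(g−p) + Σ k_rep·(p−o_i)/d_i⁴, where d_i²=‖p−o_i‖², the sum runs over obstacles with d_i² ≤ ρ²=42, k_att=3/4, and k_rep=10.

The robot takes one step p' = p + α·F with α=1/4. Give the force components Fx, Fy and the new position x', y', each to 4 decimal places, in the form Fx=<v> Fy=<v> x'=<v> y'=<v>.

F_att = 3/4·(g−p) = 3/4·(-6,3) = (-4.5000,2.2500)
o1: d²=45 > ρ²=42 → inactive
o2: d²=85 > ρ²=42 → inactive
o3: d²=410 > ρ²=42 → inactive
o4: d²=29 ≤ ρ²=42; F_rep = 10·(-2,-5)/29² = (-0.0238,-0.0595)
F = F_att + ΣF_rep = (-4.5238,2.1905)
p' = p + 1/4·F = (3.8691,-11.4524)

Fx=-4.5238 Fy=2.1905 x'=3.8691 y'=-11.4524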